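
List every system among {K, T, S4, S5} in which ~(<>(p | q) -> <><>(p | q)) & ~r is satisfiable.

K-tableau for the formula:
1. ~(<>(p | q) -> <><>(p | q)) & ~r, u
2. ~(<>(p | q) -> <><>(p | q)), u   [&-rule on 1]
3. ~r, u   [&-rule on 1]
4. <>(p | q), u   [~->-rule on 2]
5. ~<><>(p | q), u   [~->-rule on 2]
6. p | q, v   [<>-rule on 4: fresh world v, uRv]
7. ~<>(p | q), v   [~<>-rule on 5 via uRv]
8. q, v   [|-rule on 6 (branches; this branch)]
Accessibility: uRv
Complete open branch: satisfiable in K.
T-tableau for the formula:
1. ~(<>(p | q) -> <><>(p | q)) & ~r, u
2. ~(<>(p | q) -> <><>(p | q)), u   [&-rule on 1]
3. ~r, u   [&-rule on 1]
4. <>(p | q), u   [~->-rule on 2]
5. ~<><>(p | q), u   [~->-rule on 2]
6. ~<>(p | q), u   [~<>-rule on 5 via uRu]
7. ~(p | q), u   [~<>-rule on 6 via uRu]
8. ~p, u   [~|-rule on 7]
9. ~q, u   [~|-rule on 7]
10. p | q, v   [<>-rule on 4: fresh world v, uRv]
11. ~<>(p | q), v   [~<>-rule on 5 via uRv]
12. ~(p | q), v   [~<>-rule on 6 via uRv]
13. ~p, v   [~|-rule on 12]
14. ~q, v   [~|-rule on 12]
15. q, v   [|-rule on 10 (branches; this branch)]
Accessibility: uRu, uRv, vRv
Branch closes: q and ~q both at v.
Every branch closes (one shown): unsatisfiable in T, hence also in S4, S5 (every S4/S5-frame is a T-frame).

K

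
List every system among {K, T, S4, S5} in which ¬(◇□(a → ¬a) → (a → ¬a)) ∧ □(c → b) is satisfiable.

K, T, S4

S5-tableau for the formula:
1. ¬(◇□(a → ¬a) → (a → ¬a)) ∧ □(c → b), w0
2. ¬(◇□(a → ¬a) → (a → ¬a)), w0   [∧-rule on 1]
3. □(c → b), w0   [∧-rule on 1]
4. ◇□(a → ¬a), w0   [¬→-rule on 2]
5. ¬(a → ¬a), w0   [¬→-rule on 2]
6. a, w0   [¬→-rule on 5]
7. c → b, w0   [□-rule on 3 via w0Rw0]
8. b, w0   [→-rule on 7 (branches; this branch)]
9. □(a → ¬a), w1   [◇-rule on 4: fresh world w1, w0Rw1]
10. c → b, w1   [□-rule on 3 via w0Rw1]
11. a → ¬a, w0   [□-rule on 9 via w1Rw0]
12. a → ¬a, w1   [□-rule on 9 via w1Rw1]
13. b, w1   [→-rule on 10 (branches; this branch)]
14. ¬a, w0   [→-rule on 11 (branches; this branch)]
Accessibility: w0Rw0, w0Rw1, w1Rw0, w1Rw1
Branch closes: a and ¬a both at w0.
Every branch closes (one shown): unsatisfiable in S5.
S4-tableau for the formula:
1. ¬(◇□(a → ¬a) → (a → ¬a)) ∧ □(c → b), w0
2. ¬(◇□(a → ¬a) → (a → ¬a)), w0   [∧-rule on 1]
3. □(c → b), w0   [∧-rule on 1]
4. ◇□(a → ¬a), w0   [¬→-rule on 2]
5. ¬(a → ¬a), w0   [¬→-rule on 2]
6. a, w0   [¬→-rule on 5]
7. c → b, w0   [□-rule on 3 via w0Rw0]
8. b, w0   [→-rule on 7 (branches; this branch)]
9. □(a → ¬a), w1   [◇-rule on 4: fresh world w1, w0Rw1]
10. c → b, w1   [□-rule on 3 via w0Rw1]
11. a → ¬a, w1   [□-rule on 9 via w1Rw1]
12. b, w1   [→-rule on 10 (branches; this branch)]
13. ¬a, w1   [→-rule on 11 (branches; this branch)]
Accessibility: w0Rw0, w0Rw1, w1Rw1
Complete open branch: satisfiable in S4, hence also in K, T (this S4-model is also a K-model and a T-model).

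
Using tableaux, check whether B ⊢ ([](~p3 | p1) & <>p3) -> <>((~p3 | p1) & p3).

Valid

Tableau for the negation ~(([](~p3 | p1) & <>p3) -> <>((~p3 | p1) & p3)):
1. ~(([](~p3 | p1) & <>p3) -> <>((~p3 | p1) & p3)), w0
2. [](~p3 | p1) & <>p3, w0
3. ~<>((~p3 | p1) & p3), w0
4. [](~p3 | p1), w0
5. <>p3, w0
6. ~((~p3 | p1) & p3), w0
7. ~p3 | p1, w0
8. ~p3, w0
9. p1, w0
10. p3, w1
11. ~((~p3 | p1) & p3), w1
12. ~p3 | p1, w1
13. ~(~p3 | p1), w1
14. ~p1, w1
15. p1, w1
Accessibility: w0Rw0, w0Rw1, w1Rw0, w1Rw1
Branch closes: p1 and ~p1 both at w1.
All branches of the negation close; one closing branch shown above.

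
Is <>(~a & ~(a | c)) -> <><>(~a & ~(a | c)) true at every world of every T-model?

Tableau for the negation ~(<>(~a & ~(a | c)) -> <><>(~a & ~(a | c))):
1. ~(<>(~a & ~(a | c)) -> <><>(~a & ~(a | c))), u
2. <>(~a & ~(a | c)), u
3. ~<><>(~a & ~(a | c)), u
4. ~<>(~a & ~(a | c)), u
5. ~(~a & ~(a | c)), u
6. a | c, u
7. c, u
8. ~a & ~(a | c), v
9. ~a, v
10. ~(a | c), v
11. ~c, v
12. ~<>(~a & ~(a | c)), v
13. ~(~a & ~(a | c)), v
14. a | c, v
15. c, v
Accessibility: uRu, uRv, vRv
Branch closes: c and ~c both at v.
All branches of the negation close; one closing branch shown above.

Valid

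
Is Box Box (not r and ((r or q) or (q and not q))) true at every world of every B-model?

Invalid (countermodel exists)

Tableau for the negation not Box Box (not r and ((r or q) or (q and not q))):
1. not Box Box (not r and ((r or q) or (q and not q))), w0
2. not Box (not r and ((r or q) or (q and not q))), w1
3. not (not r and ((r or q) or (q and not q))), w2
4. not ((r or q) or (q and not q)), w2
5. not (r or q), w2
6. not (q and not q), w2
7. not r, w2
8. not q, w2
Accessibility: w0Rw0, w0Rw1, w1Rw0, w1Rw1, w1Rw2, w2Rw1, w2Rw2
The negation has an open branch (countermodel exists).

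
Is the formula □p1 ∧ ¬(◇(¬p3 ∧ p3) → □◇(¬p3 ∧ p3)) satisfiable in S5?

1. □p1 ∧ ¬(◇(¬p3 ∧ p3) → □◇(¬p3 ∧ p3)), u
2. □p1, u
3. ¬(◇(¬p3 ∧ p3) → □◇(¬p3 ∧ p3)), u
4. ◇(¬p3 ∧ p3), u
5. ¬□◇(¬p3 ∧ p3), u
6. p1, u
7. ¬p3 ∧ p3, v
8. ¬p3, v
9. p3, v
Accessibility: uRu, uRv, vRu, vRv
Branch closes: p3 and ¬p3 both at v.
(One branch shown.) All branches close.

No, unsatisfiable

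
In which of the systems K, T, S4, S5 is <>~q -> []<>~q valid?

S4-tableau for the negation ~(<>~q -> []<>~q):
1. ~(<>~q -> []<>~q), 0
2. <>~q, 0   [~->-rule on 1]
3. ~[]<>~q, 0   [~->-rule on 1]
4. ~q, 1   [<>-rule on 2: fresh world 1, 0R1]
5. ~<>~q, 2   [~[]-rule on 3: fresh world 2, 0R2]
6. q, 2   [~<>-rule on 5 via 2R2]
Accessibility: 0R0, 0R1, 0R2, 1R1, 2R2
Complete open branch: countermodel on an S4-frame, so not valid in S4, nor in K, T (the same frame is also a K-frame and a T-frame).
S5-tableau for the negation ~(<>~q -> []<>~q):
1. ~(<>~q -> []<>~q), 0
2. <>~q, 0   [~->-rule on 1]
3. ~[]<>~q, 0   [~->-rule on 1]
4. ~q, 1   [<>-rule on 2: fresh world 1, 0R1]
5. ~<>~q, 2   [~[]-rule on 3: fresh world 2, 0R2]
6. q, 0   [~<>-rule on 5 via 2R0]
7. q, 1   [~<>-rule on 5 via 2R1]
Accessibility: 0R0, 0R1, 0R2, 1R0, 1R1, 1R2, 2R0, 2R1, 2R2
Branch closes: q and ~q both at 1.
Every branch closes (one shown): valid in S5.

S5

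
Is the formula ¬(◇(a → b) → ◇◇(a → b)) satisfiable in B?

No, unsatisfiable

1. ¬(◇(a → b) → ◇◇(a → b)), 0
2. ◇(a → b), 0
3. ¬◇◇(a → b), 0
4. ¬◇(a → b), 0
5. ¬(a → b), 0
6. a, 0
7. ¬b, 0
8. a → b, 1
9. ¬◇(a → b), 1
10. ¬(a → b), 1
11. a, 1
12. ¬b, 1
13. b, 1
Accessibility: 0R0, 0R1, 1R0, 1R1
Branch closes: b and ¬b both at 1.
All branches of the tableau close; one closing branch shown above.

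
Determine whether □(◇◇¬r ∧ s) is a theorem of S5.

Tableau for the negation ¬□(◇◇¬r ∧ s):
1. ¬□(◇◇¬r ∧ s), w0
2. ¬(◇◇¬r ∧ s), w1
3. ¬s, w1
Accessibility: w0Rw0, w0Rw1, w1Rw0, w1Rw1
The negation has an open branch (countermodel exists).

Not valid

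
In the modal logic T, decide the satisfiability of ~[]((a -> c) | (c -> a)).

1. ~[]((a -> c) | (c -> a)), u
2. ~((a -> c) | (c -> a)), v
3. ~(a -> c), v
4. ~(c -> a), v
5. a, v
6. ~c, v
7. c, v
8. ~a, v
Accessibility: uRu, uRv, vRv
Branch closes: c and ~c both at v.
Every branch closes; the branch above is one of them.

Unsatisfiable (every branch closes)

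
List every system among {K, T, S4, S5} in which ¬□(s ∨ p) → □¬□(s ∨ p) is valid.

S5

S4-tableau for the negation ¬(¬□(s ∨ p) → □¬□(s ∨ p)):
1. ¬(¬□(s ∨ p) → □¬□(s ∨ p)), u
2. ¬□(s ∨ p), u
3. ¬□¬□(s ∨ p), u
4. ¬(s ∨ p), v
5. ¬s, v
6. ¬p, v
7. □(s ∨ p), w
8. s ∨ p, w
9. p, w
Accessibility: uRu, uRv, uRw, vRv, wRw
Complete open branch: countermodel on an S4-frame, so not valid in S4, nor in K, T (the same frame is also a K-frame and a T-frame).
S5-tableau for the negation ¬(¬□(s ∨ p) → □¬□(s ∨ p)):
1. ¬(¬□(s ∨ p) → □¬□(s ∨ p)), u
2. ¬□(s ∨ p), u
3. ¬□¬□(s ∨ p), u
4. ¬(s ∨ p), v
5. ¬s, v
6. ¬p, v
7. □(s ∨ p), w
8. s ∨ p, u
9. s ∨ p, v
10. s ∨ p, w
11. p, u
12. p, v
Accessibility: uRu, uRv, uRw, vRu, vRv, vRw, wRu, wRv, wRw
Branch closes: p and ¬p both at v.
Every branch closes (one shown): valid in S5.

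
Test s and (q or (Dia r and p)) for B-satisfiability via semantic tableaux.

1. s and (q or (Dia r and p)), u
2. s, u
3. q or (Dia r and p), u
4. Dia r and p, u
5. Dia r, u
6. p, u
7. r, v
Accessibility: uRu, uRv, vRu, vRv

Satisfiable (open branch found)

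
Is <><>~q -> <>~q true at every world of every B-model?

Tableau for the negation ~(<><>~q -> <>~q):
1. ~(<><>~q -> <>~q), u
2. <><>~q, u   [~->-rule on 1]
3. ~<>~q, u   [~->-rule on 1]
4. q, u   [~<>-rule on 3 via uRu]
5. <>~q, v   [<>-rule on 2: fresh world v, uRv]
6. q, v   [~<>-rule on 3 via uRv]
7. ~q, w   [<>-rule on 5: fresh world w, vRw]
Accessibility: uRu, uRv, vRu, vRv, vRw, wRv, wRw
The negation has an open branch (countermodel exists).

No, not valid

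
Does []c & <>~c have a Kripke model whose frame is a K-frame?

Unsatisfiable (every branch closes)

1. []c & <>~c, w0
2. []c, w0
3. <>~c, w0
4. ~c, w1
5. c, w1
Accessibility: w0Rw1
Branch closes: c and ~c both at w1.
(One branch shown.) All branches close.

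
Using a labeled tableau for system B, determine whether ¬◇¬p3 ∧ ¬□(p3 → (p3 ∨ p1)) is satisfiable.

1. ¬◇¬p3 ∧ ¬□(p3 → (p3 ∨ p1)), 0
2. ¬◇¬p3, 0   [∧-rule on 1]
3. ¬□(p3 → (p3 ∨ p1)), 0   [∧-rule on 1]
4. p3, 0   [¬◇-rule on 2 via 0R0]
5. ¬(p3 → (p3 ∨ p1)), 1   [¬□-rule on 3: fresh world 1, 0R1]
6. p3, 1   [¬→-rule on 5]
7. ¬(p3 ∨ p1), 1   [¬→-rule on 5]
8. ¬p3, 1   [¬∨-rule on 7]
9. ¬p1, 1   [¬∨-rule on 7]
Accessibility: 0R0, 0R1, 1R0, 1R1
Branch closes: p3 and ¬p3 both at 1.
Every branch closes; the branch above is one of them.

No, unsatisfiable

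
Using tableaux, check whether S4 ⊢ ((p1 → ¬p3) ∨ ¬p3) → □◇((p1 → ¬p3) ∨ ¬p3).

Not valid

Tableau for the negation ¬(((p1 → ¬p3) ∨ ¬p3) → □◇((p1 → ¬p3) ∨ ¬p3)):
1. ¬(((p1 → ¬p3) ∨ ¬p3) → □◇((p1 → ¬p3) ∨ ¬p3)), u
2. (p1 → ¬p3) ∨ ¬p3, u
3. ¬□◇((p1 → ¬p3) ∨ ¬p3), u
4. ¬p3, u
5. ¬◇((p1 → ¬p3) ∨ ¬p3), v
6. ¬((p1 → ¬p3) ∨ ¬p3), v
7. ¬(p1 → ¬p3), v
8. p3, v
9. p1, v
Accessibility: uRu, uRv, vRv
The negation has an open branch (countermodel exists).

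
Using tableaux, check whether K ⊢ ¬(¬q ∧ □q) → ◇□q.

Tableau for the negation ¬(¬(¬q ∧ □q) → ◇□q):
1. ¬(¬(¬q ∧ □q) → ◇□q), u
2. ¬(¬q ∧ □q), u   [¬→-rule on 1]
3. ¬◇□q, u   [¬→-rule on 1]
4. ¬□q, u   [¬∧-rule on 2 (branches; this branch)]
5. ¬q, v   [¬□-rule on 4: fresh world v, uRv]
6. ¬□q, v   [¬◇-rule on 3 via uRv]
7. ¬q, w   [¬□-rule on 6: fresh world w, vRw]
Accessibility: uRv, vRw
The negation has an open branch (countermodel exists).

Not valid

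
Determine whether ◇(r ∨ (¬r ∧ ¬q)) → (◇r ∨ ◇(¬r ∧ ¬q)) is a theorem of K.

Tableau for the negation ¬(◇(r ∨ (¬r ∧ ¬q)) → (◇r ∨ ◇(¬r ∧ ¬q))):
1. ¬(◇(r ∨ (¬r ∧ ¬q)) → (◇r ∨ ◇(¬r ∧ ¬q))), 0
2. ◇(r ∨ (¬r ∧ ¬q)), 0
3. ¬(◇r ∨ ◇(¬r ∧ ¬q)), 0
4. ¬◇r, 0
5. ¬◇(¬r ∧ ¬q), 0
6. r ∨ (¬r ∧ ¬q), 1
7. ¬r, 1
8. ¬(¬r ∧ ¬q), 1
9. ¬r ∧ ¬q, 1
10. ¬q, 1
11. q, 1
Accessibility: 0R1
Branch closes: q and ¬q both at 1.
All branches of the negation close; one closing branch shown above.

Yes, valid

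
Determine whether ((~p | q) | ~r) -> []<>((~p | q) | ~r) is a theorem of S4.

Tableau for the negation ~(((~p | q) | ~r) -> []<>((~p | q) | ~r)):
1. ~(((~p | q) | ~r) -> []<>((~p | q) | ~r)), w0
2. (~p | q) | ~r, w0   [~->-rule on 1]
3. ~[]<>((~p | q) | ~r), w0   [~->-rule on 1]
4. ~r, w0   [|-rule on 2 (branches; this branch)]
5. ~<>((~p | q) | ~r), w1   [~[]-rule on 3: fresh world w1, w0Rw1]
6. ~((~p | q) | ~r), w1   [~<>-rule on 5 via w1Rw1]
7. ~(~p | q), w1   [~|-rule on 6]
8. r, w1   [~|-rule on 6]
9. p, w1   [~|-rule on 7]
10. ~q, w1   [~|-rule on 7]
Accessibility: w0Rw0, w0Rw1, w1Rw1
The negation has an open branch (countermodel exists).

Invalid (countermodel exists)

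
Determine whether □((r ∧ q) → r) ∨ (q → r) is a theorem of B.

Yes, valid

Tableau for the negation ¬(□((r ∧ q) → r) ∨ (q → r)):
1. ¬(□((r ∧ q) → r) ∨ (q → r)), u
2. ¬□((r ∧ q) → r), u   [¬∨-rule on 1]
3. ¬(q → r), u   [¬∨-rule on 1]
4. q, u   [¬→-rule on 3]
5. ¬r, u   [¬→-rule on 3]
6. ¬((r ∧ q) → r), v   [¬□-rule on 2: fresh world v, uRv]
7. r ∧ q, v   [¬→-rule on 6]
8. ¬r, v   [¬→-rule on 6]
9. r, v   [∧-rule on 7]
10. q, v   [∧-rule on 7]
Accessibility: uRu, uRv, vRu, vRv
Branch closes: r and ¬r both at v.
All branches of the negation close; one closing branch shown above.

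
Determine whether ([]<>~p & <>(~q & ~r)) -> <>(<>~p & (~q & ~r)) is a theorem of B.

Tableau for the negation ~(([]<>~p & <>(~q & ~r)) -> <>(<>~p & (~q & ~r))):
1. ~(([]<>~p & <>(~q & ~r)) -> <>(<>~p & (~q & ~r))), u
2. []<>~p & <>(~q & ~r), u
3. ~<>(<>~p & (~q & ~r)), u
4. []<>~p, u
5. <>(~q & ~r), u
6. ~(<>~p & (~q & ~r)), u
7. <>~p, u
8. ~(~q & ~r), u
9. r, u
10. ~q & ~r, v
11. ~q, v
12. ~r, v
13. ~(<>~p & (~q & ~r)), v
14. <>~p, v
15. ~<>~p, v
16. p, u
17. p, v
18. ~p, w
19. ~(<>~p & (~q & ~r)), w
20. <>~p, w
21. ~(~q & ~r), w
22. r, w
23. ~p, x
24. p, x
Accessibility: uRu, uRv, uRw, vRu, vRv, vRx, wRu, wRw, xRv, xRx
Branch closes: p and ~p both at x.
All branches of the negation close; one closing branch shown above.

Valid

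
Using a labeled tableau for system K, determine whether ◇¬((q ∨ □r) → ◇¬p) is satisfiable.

1. ◇¬((q ∨ □r) → ◇¬p), w0
2. ¬((q ∨ □r) → ◇¬p), w1
3. q ∨ □r, w1
4. ¬◇¬p, w1
5. □r, w1
Accessibility: w0Rw1

Satisfiable (open branch found)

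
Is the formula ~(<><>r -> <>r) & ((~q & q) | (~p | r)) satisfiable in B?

1. ~(<><>r -> <>r) & ((~q & q) | (~p | r)), w0
2. ~(<><>r -> <>r), w0
3. (~q & q) | (~p | r), w0
4. <><>r, w0
5. ~<>r, w0
6. ~r, w0
7. ~p | r, w0
8. ~p, w0
9. <>r, w1
10. ~r, w1
11. r, w2
Accessibility: w0Rw0, w0Rw1, w1Rw0, w1Rw1, w1Rw2, w2Rw1, w2Rw2

Yes, satisfiable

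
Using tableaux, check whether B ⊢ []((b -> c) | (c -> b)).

Yes, valid

Tableau for the negation ~[]((b -> c) | (c -> b)):
1. ~[]((b -> c) | (c -> b)), 0
2. ~((b -> c) | (c -> b)), 1
3. ~(b -> c), 1
4. ~(c -> b), 1
5. b, 1
6. ~c, 1
7. c, 1
8. ~b, 1
Accessibility: 0R0, 0R1, 1R0, 1R1
Branch closes: c and ~c both at 1.
Every branch of the negation's tableau closes; the branch above is one of them.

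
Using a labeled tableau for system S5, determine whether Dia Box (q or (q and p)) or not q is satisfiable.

1. Dia Box (q or (q and p)) or not q, 0
2. not q, 0
Accessibility: 0R0

Yes, satisfiable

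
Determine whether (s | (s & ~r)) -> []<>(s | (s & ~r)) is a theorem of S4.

Tableau for the negation ~((s | (s & ~r)) -> []<>(s | (s & ~r))):
1. ~((s | (s & ~r)) -> []<>(s | (s & ~r))), w0
2. s | (s & ~r), w0
3. ~[]<>(s | (s & ~r)), w0
4. s & ~r, w0
5. s, w0
6. ~r, w0
7. ~<>(s | (s & ~r)), w1
8. ~(s | (s & ~r)), w1
9. ~s, w1
10. ~(s & ~r), w1
11. r, w1
Accessibility: w0Rw0, w0Rw1, w1Rw1
The negation has an open branch (countermodel exists).

No, not valid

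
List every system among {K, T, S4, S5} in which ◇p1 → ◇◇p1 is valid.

T-tableau for the negation ¬(◇p1 → ◇◇p1):
1. ¬(◇p1 → ◇◇p1), w0
2. ◇p1, w0
3. ¬◇◇p1, w0
4. ¬◇p1, w0
5. ¬p1, w0
6. p1, w1
7. ¬◇p1, w1
8. ¬p1, w1
Accessibility: w0Rw0, w0Rw1, w1Rw1
Branch closes: p1 and ¬p1 both at w1.
Every branch closes (one shown): valid in T, hence also in S4, S5 (every theorem of T is a theorem of S4 and S5).
K-tableau for the negation ¬(◇p1 → ◇◇p1):
1. ¬(◇p1 → ◇◇p1), w0
2. ◇p1, w0
3. ¬◇◇p1, w0
4. p1, w1
5. ¬◇p1, w1
Accessibility: w0Rw1
Complete open branch: countermodel on a K-frame, so not valid in K.

T, S4, S5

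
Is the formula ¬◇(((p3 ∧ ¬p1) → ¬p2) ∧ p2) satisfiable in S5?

Yes, satisfiable

1. ¬◇(((p3 ∧ ¬p1) → ¬p2) ∧ p2), w0
2. ¬(((p3 ∧ ¬p1) → ¬p2) ∧ p2), w0
3. ¬p2, w0
Accessibility: w0Rw0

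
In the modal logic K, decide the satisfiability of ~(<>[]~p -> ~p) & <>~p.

Satisfiable

1. ~(<>[]~p -> ~p) & <>~p, 0
2. ~(<>[]~p -> ~p), 0
3. <>~p, 0
4. <>[]~p, 0
5. p, 0
6. ~p, 1
7. []~p, 2
Accessibility: 0R1, 0R2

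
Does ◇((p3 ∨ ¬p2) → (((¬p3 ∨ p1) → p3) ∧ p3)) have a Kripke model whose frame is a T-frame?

1. ◇((p3 ∨ ¬p2) → (((¬p3 ∨ p1) → p3) ∧ p3)), w0
2. (p3 ∨ ¬p2) → (((¬p3 ∨ p1) → p3) ∧ p3), w1
3. ((¬p3 ∨ p1) → p3) ∧ p3, w1
4. (¬p3 ∨ p1) → p3, w1
5. p3, w1
Accessibility: w0Rw0, w0Rw1, w1Rw1

Satisfiable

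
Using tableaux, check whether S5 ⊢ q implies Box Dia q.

Tableau for the negation not (q implies Box Dia q):
1. not (q implies Box Dia q), w0
2. q, w0   [neg-implies-rule on 1]
3. not Box Dia q, w0   [neg-implies-rule on 1]
4. not Dia q, w1   [neg-Box-rule on 3: fresh world w1, w0Rw1]
5. not q, w0   [neg-Dia-rule on 4 via w1Rw0]
Accessibility: w0Rw0, w0Rw1, w1Rw0, w1Rw1
Branch closes: q and not q both at w0.
All branches of the negation close; one closing branch shown above.

Yes, valid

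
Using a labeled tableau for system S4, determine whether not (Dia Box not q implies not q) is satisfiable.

Satisfiable (open branch found)

1. not (Dia Box not q implies not q), u
2. Dia Box not q, u
3. q, u
4. Box not q, v
5. not q, v
Accessibility: uRu, uRv, vRv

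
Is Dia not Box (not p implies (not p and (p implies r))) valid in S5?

Invalid (countermodel exists)

Tableau for the negation not Dia not Box (not p implies (not p and (p implies r))):
1. not Dia not Box (not p implies (not p and (p implies r))), 0
2. Box (not p implies (not p and (p implies r))), 0   [neg-Dia-rule on 1 via 0R0]
3. not p implies (not p and (p implies r)), 0   [Box-rule on 2 via 0R0]
4. not p and (p implies r), 0   [implies-rule on 3 (branches; this branch)]
5. not p, 0   [and-rule on 4]
6. p implies r, 0   [and-rule on 4]
7. r, 0   [implies-rule on 6 (branches; this branch)]
Accessibility: 0R0
The negation has an open branch (countermodel exists).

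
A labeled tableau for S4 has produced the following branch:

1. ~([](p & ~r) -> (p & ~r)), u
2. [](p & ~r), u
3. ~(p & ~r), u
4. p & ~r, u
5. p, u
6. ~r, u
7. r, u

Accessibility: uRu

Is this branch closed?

Closed

Both r and ~r appear at u.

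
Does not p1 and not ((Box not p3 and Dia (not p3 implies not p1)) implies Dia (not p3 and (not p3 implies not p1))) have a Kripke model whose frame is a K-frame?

1. not p1 and not ((Box not p3 and Dia (not p3 implies not p1)) implies Dia (not p3 and (not p3 implies not p1))), w0
2. not p1, w0
3. not ((Box not p3 and Dia (not p3 implies not p1)) implies Dia (not p3 and (not p3 implies not p1))), w0
4. Box not p3 and Dia (not p3 implies not p1), w0
5. not Dia (not p3 and (not p3 implies not p1)), w0
6. Box not p3, w0
7. Dia (not p3 implies not p1), w0
8. not p3 implies not p1, w1
9. not (not p3 and (not p3 implies not p1)), w1
10. not p3, w1
11. not p1, w1
12. not (not p3 implies not p1), w1
13. p1, w1
Accessibility: w0Rw1
Branch closes: p1 and not p1 both at w1.
All branches of the tableau close; one closing branch shown above.

No, unsatisfiable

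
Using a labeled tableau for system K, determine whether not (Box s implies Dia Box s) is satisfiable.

1. not (Box s implies Dia Box s), 0
2. Box s, 0
3. not Dia Box s, 0

Satisfiable (open branch found)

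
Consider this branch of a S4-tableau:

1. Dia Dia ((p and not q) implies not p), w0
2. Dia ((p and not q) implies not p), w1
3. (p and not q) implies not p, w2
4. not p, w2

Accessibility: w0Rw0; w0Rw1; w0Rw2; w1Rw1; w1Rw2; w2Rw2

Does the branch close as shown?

Not closed

No atom appears with both signs at the same world.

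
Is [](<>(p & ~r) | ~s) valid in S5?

Tableau for the negation ~[](<>(p & ~r) | ~s):
1. ~[](<>(p & ~r) | ~s), 0
2. ~(<>(p & ~r) | ~s), 1   [~[]-rule on 1: fresh world 1, 0R1]
3. ~<>(p & ~r), 1   [~|-rule on 2]
4. s, 1   [~|-rule on 2]
5. ~(p & ~r), 0   [~<>-rule on 3 via 1R0]
6. ~(p & ~r), 1   [~<>-rule on 3 via 1R1]
7. r, 0   [~&-rule on 5 (branches; this branch)]
8. r, 1   [~&-rule on 6 (branches; this branch)]
Accessibility: 0R0, 0R1, 1R0, 1R1
The negation has an open branch (countermodel exists).

Invalid (countermodel exists)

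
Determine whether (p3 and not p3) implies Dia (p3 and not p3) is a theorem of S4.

Tableau for the negation not ((p3 and not p3) implies Dia (p3 and not p3)):
1. not ((p3 and not p3) implies Dia (p3 and not p3)), 0
2. p3 and not p3, 0
3. not Dia (p3 and not p3), 0
4. p3, 0
5. not p3, 0
Accessibility: 0R0
Branch closes: p3 and not p3 both at 0.
All branches of the negation close; one closing branch shown above.

Valid in S4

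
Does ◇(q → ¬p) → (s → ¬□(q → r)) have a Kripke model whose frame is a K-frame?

Yes, satisfiable

1. ◇(q → ¬p) → (s → ¬□(q → r)), u
2. s → ¬□(q → r), u   [→-rule on 1 (branches; this branch)]
3. ¬□(q → r), u   [→-rule on 2 (branches; this branch)]
4. ¬(q → r), v   [¬□-rule on 3: fresh world v, uRv]
5. q, v   [¬→-rule on 4]
6. ¬r, v   [¬→-rule on 4]
Accessibility: uRv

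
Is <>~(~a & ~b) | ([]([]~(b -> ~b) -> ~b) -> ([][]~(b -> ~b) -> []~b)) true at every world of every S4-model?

Valid

Tableau for the negation ~(<>~(~a & ~b) | ([]([]~(b -> ~b) -> ~b) -> ([][]~(b -> ~b) -> []~b))):
1. ~(<>~(~a & ~b) | ([]([]~(b -> ~b) -> ~b) -> ([][]~(b -> ~b) -> []~b))), w0
2. ~<>~(~a & ~b), w0
3. ~([]([]~(b -> ~b) -> ~b) -> ([][]~(b -> ~b) -> []~b)), w0
4. []([]~(b -> ~b) -> ~b), w0
5. ~([][]~(b -> ~b) -> []~b), w0
6. [][]~(b -> ~b), w0
7. ~[]~b, w0
8. ~a & ~b, w0
9. ~a, w0
10. ~b, w0
11. []~(b -> ~b) -> ~b, w0
12. []~(b -> ~b), w0
13. ~(b -> ~b), w0
14. b, w0
Accessibility: w0Rw0
Branch closes: b and ~b both at w0.
All branches of the negation close; one closing branch shown above.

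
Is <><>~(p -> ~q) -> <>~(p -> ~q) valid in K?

Tableau for the negation ~(<><>~(p -> ~q) -> <>~(p -> ~q)):
1. ~(<><>~(p -> ~q) -> <>~(p -> ~q)), w0
2. <><>~(p -> ~q), w0
3. ~<>~(p -> ~q), w0
4. <>~(p -> ~q), w1
5. p -> ~q, w1
6. ~q, w1
7. ~(p -> ~q), w2
8. p, w2
9. q, w2
Accessibility: w0Rw1, w1Rw2
The negation has an open branch (countermodel exists).

No, not valid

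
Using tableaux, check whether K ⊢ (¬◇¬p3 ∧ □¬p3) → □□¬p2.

Tableau for the negation ¬((¬◇¬p3 ∧ □¬p3) → □□¬p2):
1. ¬((¬◇¬p3 ∧ □¬p3) → □□¬p2), w0
2. ¬◇¬p3 ∧ □¬p3, w0   [¬→-rule on 1]
3. ¬□□¬p2, w0   [¬→-rule on 1]
4. ¬◇¬p3, w0   [∧-rule on 2]
5. □¬p3, w0   [∧-rule on 2]
6. ¬□¬p2, w1   [¬□-rule on 3: fresh world w1, w0Rw1]
7. p3, w1   [¬◇-rule on 4 via w0Rw1]
8. ¬p3, w1   [□-rule on 5 via w0Rw1]
Accessibility: w0Rw1
Branch closes: p3 and ¬p3 both at w1.
All branches of the negation close; one closing branch shown above.

Yes, valid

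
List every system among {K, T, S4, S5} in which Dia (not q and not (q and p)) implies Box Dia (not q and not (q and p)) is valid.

S5

S5-tableau for the negation not (Dia (not q and not (q and p)) implies Box Dia (not q and not (q and p))):
1. not (Dia (not q and not (q and p)) implies Box Dia (not q and not (q and p))), 0
2. Dia (not q and not (q and p)), 0
3. not Box Dia (not q and not (q and p)), 0
4. not q and not (q and p), 1
5. not q, 1
6. not (q and p), 1
7. not p, 1
8. not Dia (not q and not (q and p)), 2
9. not (not q and not (q and p)), 0
10. not (not q and not (q and p)), 1
11. not (not q and not (q and p)), 2
12. q and p, 0
13. q, 0
14. p, 0
15. q and p, 1
16. q, 1
17. p, 1
Accessibility: 0R0, 0R1, 0R2, 1R0, 1R1, 1R2, 2R0, 2R1, 2R2
Branch closes: q and not q both at 1.
Every branch closes (one shown): valid in S5.
S4-tableau for the negation not (Dia (not q and not (q and p)) implies Box Dia (not q and not (q and p))):
1. not (Dia (not q and not (q and p)) implies Box Dia (not q and not (q and p))), 0
2. Dia (not q and not (q and p)), 0
3. not Box Dia (not q and not (q and p)), 0
4. not q and not (q and p), 1
5. not q, 1
6. not (q and p), 1
7. not p, 1
8. not Dia (not q and not (q and p)), 2
9. not (not q and not (q and p)), 2
10. q and p, 2
11. q, 2
12. p, 2
Accessibility: 0R0, 0R1, 0R2, 1R1, 2R2
Complete open branch: countermodel on an S4-frame, so not valid in S4, nor in K, T (the same frame is also a K-frame and a T-frame).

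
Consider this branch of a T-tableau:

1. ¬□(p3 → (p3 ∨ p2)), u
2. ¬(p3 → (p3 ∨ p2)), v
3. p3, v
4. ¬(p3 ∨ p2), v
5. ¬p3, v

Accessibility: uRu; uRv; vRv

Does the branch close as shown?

Yes, closed

Both p3 and ¬p3 appear at v.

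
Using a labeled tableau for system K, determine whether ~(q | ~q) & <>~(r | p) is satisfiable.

1. ~(q | ~q) & <>~(r | p), w0
2. ~(q | ~q), w0   [&-rule on 1]
3. <>~(r | p), w0   [&-rule on 1]
4. ~q, w0   [~|-rule on 2]
5. q, w0   [~|-rule on 2]
Branch closes: q and ~q both at w0.
(One branch shown.) All branches close.

No, unsatisfiable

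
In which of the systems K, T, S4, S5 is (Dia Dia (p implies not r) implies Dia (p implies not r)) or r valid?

T, S4, S5

K-tableau for the negation not ((Dia Dia (p implies not r) implies Dia (p implies not r)) or r):
1. not ((Dia Dia (p implies not r) implies Dia (p implies not r)) or r), 0
2. not (Dia Dia (p implies not r) implies Dia (p implies not r)), 0
3. not r, 0
4. Dia Dia (p implies not r), 0
5. not Dia (p implies not r), 0
6. Dia (p implies not r), 1
7. not (p implies not r), 1
8. p, 1
9. r, 1
10. p implies not r, 2
11. not r, 2
Accessibility: 0R1, 1R2
Complete open branch: countermodel on a K-frame, so not valid in K.
T-tableau for the negation not ((Dia Dia (p implies not r) implies Dia (p implies not r)) or r):
1. not ((Dia Dia (p implies not r) implies Dia (p implies not r)) or r), 0
2. not (Dia Dia (p implies not r) implies Dia (p implies not r)), 0
3. not r, 0
4. Dia Dia (p implies not r), 0
5. not Dia (p implies not r), 0
6. not (p implies not r), 0
7. p, 0
8. r, 0
Accessibility: 0R0
Branch closes: r and not r both at 0.
Every branch closes (one shown): valid in T, hence also in S4, S5 (every theorem of T is a theorem of S4 and S5).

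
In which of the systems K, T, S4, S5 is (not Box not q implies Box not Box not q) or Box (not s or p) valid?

S5

S5-tableau for the negation not ((not Box not q implies Box not Box not q) or Box (not s or p)):
1. not ((not Box not q implies Box not Box not q) or Box (not s or p)), w0
2. not (not Box not q implies Box not Box not q), w0
3. not Box (not s or p), w0
4. not Box not q, w0
5. not Box not Box not q, w0
6. not (not s or p), w1
7. s, w1
8. not p, w1
9. q, w2
10. Box not q, w3
11. not q, w0
12. not q, w1
13. not q, w2
Accessibility: w0Rw0, w0Rw1, w0Rw2, w0Rw3, w1Rw0, w1Rw1, w1Rw2, w1Rw3, w2Rw0, w2Rw1, w2Rw2, w2Rw3, w3Rw0, w3Rw1, w3Rw2, w3Rw3
Branch closes: q and not q both at w2.
Every branch closes (one shown): valid in S5.
S4-tableau for the negation not ((not Box not q implies Box not Box not q) or Box (not s or p)):
1. not ((not Box not q implies Box not Box not q) or Box (not s or p)), w0
2. not (not Box not q implies Box not Box not q), w0
3. not Box (not s or p), w0
4. not Box not q, w0
5. not Box not Box not q, w0
6. not (not s or p), w1
7. s, w1
8. not p, w1
9. q, w2
10. Box not q, w3
11. not q, w3
Accessibility: w0Rw0, w0Rw1, w0Rw2, w0Rw3, w1Rw1, w2Rw2, w3Rw3
Complete open branch: countermodel on an S4-frame, so not valid in S4, nor in K, T (the same frame is also a K-frame and a T-frame).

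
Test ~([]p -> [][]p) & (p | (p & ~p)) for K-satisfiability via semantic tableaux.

1. ~([]p -> [][]p) & (p | (p & ~p)), 0
2. ~([]p -> [][]p), 0
3. p | (p & ~p), 0
4. []p, 0
5. ~[][]p, 0
6. p, 0
7. ~[]p, 1
8. p, 1
9. ~p, 2
Accessibility: 0R1, 1R2

Yes, satisfiable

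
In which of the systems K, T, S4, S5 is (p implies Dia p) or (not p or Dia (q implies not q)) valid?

T, S4, S5

K-tableau for the negation not ((p implies Dia p) or (not p or Dia (q implies not q))):
1. not ((p implies Dia p) or (not p or Dia (q implies not q))), u
2. not (p implies Dia p), u
3. not (not p or Dia (q implies not q)), u
4. p, u
5. not Dia p, u
6. not Dia (q implies not q), u
Complete open branch: countermodel on a K-frame, so not valid in K.
T-tableau for the negation not ((p implies Dia p) or (not p or Dia (q implies not q))):
1. not ((p implies Dia p) or (not p or Dia (q implies not q))), u
2. not (p implies Dia p), u
3. not (not p or Dia (q implies not q)), u
4. p, u
5. not Dia p, u
6. not Dia (q implies not q), u
7. not p, u
Accessibility: uRu
Branch closes: p and not p both at u.
Every branch closes (one shown): valid in T, hence also in S4, S5 (every theorem of T is a theorem of S4 and S5).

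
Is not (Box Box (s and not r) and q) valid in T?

Tableau for the negation Box Box (s and not r) and q:
1. Box Box (s and not r) and q, w0
2. Box Box (s and not r), w0
3. q, w0
4. Box (s and not r), w0
5. s and not r, w0
6. s, w0
7. not r, w0
Accessibility: w0Rw0
The negation has an open branch (countermodel exists).

No, not valid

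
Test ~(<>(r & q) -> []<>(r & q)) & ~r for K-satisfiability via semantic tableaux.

Satisfiable

1. ~(<>(r & q) -> []<>(r & q)) & ~r, u
2. ~(<>(r & q) -> []<>(r & q)), u
3. ~r, u
4. <>(r & q), u
5. ~[]<>(r & q), u
6. r & q, v
7. r, v
8. q, v
9. ~<>(r & q), w
Accessibility: uRv, uRw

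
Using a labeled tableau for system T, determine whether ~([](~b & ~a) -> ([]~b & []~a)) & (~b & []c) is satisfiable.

Unsatisfiable

1. ~([](~b & ~a) -> ([]~b & []~a)) & (~b & []c), 0
2. ~([](~b & ~a) -> ([]~b & []~a)), 0
3. ~b & []c, 0
4. [](~b & ~a), 0
5. ~([]~b & []~a), 0
6. ~b, 0
7. []c, 0
8. ~b & ~a, 0
9. ~a, 0
10. c, 0
11. ~[]~a, 0
12. a, 1
13. ~b & ~a, 1
14. ~b, 1
15. ~a, 1
Accessibility: 0R0, 0R1, 1R1
Branch closes: a and ~a both at 1.
Every branch closes; the branch above is one of them.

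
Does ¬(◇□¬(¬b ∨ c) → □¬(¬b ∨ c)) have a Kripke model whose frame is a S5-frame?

1. ¬(◇□¬(¬b ∨ c) → □¬(¬b ∨ c)), 0
2. ◇□¬(¬b ∨ c), 0
3. ¬□¬(¬b ∨ c), 0
4. □¬(¬b ∨ c), 1
5. ¬(¬b ∨ c), 0
6. b, 0
7. ¬c, 0
8. ¬(¬b ∨ c), 1
9. b, 1
10. ¬c, 1
11. ¬b ∨ c, 2
12. ¬(¬b ∨ c), 2
13. b, 2
14. ¬c, 2
15. c, 2
Accessibility: 0R0, 0R1, 0R2, 1R0, 1R1, 1R2, 2R0, 2R1, 2R2
Branch closes: c and ¬c both at 2.
All branches of the tableau close; one closing branch shown above.

Unsatisfiable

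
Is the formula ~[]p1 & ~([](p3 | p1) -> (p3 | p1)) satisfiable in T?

Unsatisfiable

1. ~[]p1 & ~([](p3 | p1) -> (p3 | p1)), u
2. ~[]p1, u
3. ~([](p3 | p1) -> (p3 | p1)), u
4. [](p3 | p1), u
5. ~(p3 | p1), u
6. ~p3, u
7. ~p1, u
8. p3 | p1, u
9. p1, u
Accessibility: uRu
Branch closes: p1 and ~p1 both at u.
(One branch shown.) All branches close.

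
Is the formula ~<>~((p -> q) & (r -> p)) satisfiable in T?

1. ~<>~((p -> q) & (r -> p)), w0
2. (p -> q) & (r -> p), w0   [~<>-rule on 1 via w0Rw0]
3. p -> q, w0   [&-rule on 2]
4. r -> p, w0   [&-rule on 2]
5. q, w0   [->-rule on 3 (branches; this branch)]
6. p, w0   [->-rule on 4 (branches; this branch)]
Accessibility: w0Rw0

Satisfiable (open branch found)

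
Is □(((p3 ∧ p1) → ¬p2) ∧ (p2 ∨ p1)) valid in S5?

Invalid (countermodel exists)

Tableau for the negation ¬□(((p3 ∧ p1) → ¬p2) ∧ (p2 ∨ p1)):
1. ¬□(((p3 ∧ p1) → ¬p2) ∧ (p2 ∨ p1)), w0
2. ¬(((p3 ∧ p1) → ¬p2) ∧ (p2 ∨ p1)), w1
3. ¬(p2 ∨ p1), w1
4. ¬p2, w1
5. ¬p1, w1
Accessibility: w0Rw0, w0Rw1, w1Rw0, w1Rw1
The negation has an open branch (countermodel exists).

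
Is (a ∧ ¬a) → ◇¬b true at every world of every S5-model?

Yes, valid

Tableau for the negation ¬((a ∧ ¬a) → ◇¬b):
1. ¬((a ∧ ¬a) → ◇¬b), 0
2. a ∧ ¬a, 0   [¬→-rule on 1]
3. ¬◇¬b, 0   [¬→-rule on 1]
4. a, 0   [∧-rule on 2]
5. ¬a, 0   [∧-rule on 2]
Accessibility: 0R0
Branch closes: a and ¬a both at 0.
All branches of the negation close; one closing branch shown above.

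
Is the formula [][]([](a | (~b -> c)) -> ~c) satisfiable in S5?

1. [][]([](a | (~b -> c)) -> ~c), w0
2. []([](a | (~b -> c)) -> ~c), w0
3. [](a | (~b -> c)) -> ~c, w0
4. ~c, w0
Accessibility: w0Rw0

Yes, satisfiable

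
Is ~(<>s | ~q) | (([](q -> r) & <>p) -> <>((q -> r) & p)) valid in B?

Tableau for the negation ~(~(<>s | ~q) | (([](q -> r) & <>p) -> <>((q -> r) & p))):
1. ~(~(<>s | ~q) | (([](q -> r) & <>p) -> <>((q -> r) & p))), w0
2. <>s | ~q, w0
3. ~(([](q -> r) & <>p) -> <>((q -> r) & p)), w0
4. [](q -> r) & <>p, w0
5. ~<>((q -> r) & p), w0
6. [](q -> r), w0
7. <>p, w0
8. ~((q -> r) & p), w0
9. q -> r, w0
10. ~q, w0
11. ~p, w0
12. r, w0
13. p, w1
14. ~((q -> r) & p), w1
15. q -> r, w1
16. ~(q -> r), w1
17. q, w1
18. ~r, w1
19. r, w1
Accessibility: w0Rw0, w0Rw1, w1Rw0, w1Rw1
Branch closes: r and ~r both at w1.
All branches of the negation close; one closing branch shown above.

Valid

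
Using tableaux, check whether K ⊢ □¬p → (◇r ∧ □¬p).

Not valid

Tableau for the negation ¬(□¬p → (◇r ∧ □¬p)):
1. ¬(□¬p → (◇r ∧ □¬p)), u
2. □¬p, u
3. ¬(◇r ∧ □¬p), u
4. ¬◇r, u
The negation has an open branch (countermodel exists).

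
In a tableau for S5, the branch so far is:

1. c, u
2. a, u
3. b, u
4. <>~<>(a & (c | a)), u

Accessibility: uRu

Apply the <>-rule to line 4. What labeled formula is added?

a fresh world v with uRv, and ~<>(a & (c | a)) at v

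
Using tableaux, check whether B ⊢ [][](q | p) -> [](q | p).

Yes, valid

Tableau for the negation ~([][](q | p) -> [](q | p)):
1. ~([][](q | p) -> [](q | p)), w0
2. [][](q | p), w0   [~->-rule on 1]
3. ~[](q | p), w0   [~->-rule on 1]
4. [](q | p), w0   [[]-rule on 2 via w0Rw0]
5. q | p, w0   [[]-rule on 4 via w0Rw0]
6. p, w0   [|-rule on 5 (branches; this branch)]
7. ~(q | p), w1   [~[]-rule on 3: fresh world w1, w0Rw1]
8. ~q, w1   [~|-rule on 7]
9. ~p, w1   [~|-rule on 7]
10. [](q | p), w1   [[]-rule on 2 via w0Rw1]
11. q | p, w1   [[]-rule on 4 via w0Rw1]
12. p, w1   [|-rule on 11 (branches; this branch)]
Accessibility: w0Rw0, w0Rw1, w1Rw0, w1Rw1
Branch closes: p and ~p both at w1.
All branches of the negation close; one closing branch shown above.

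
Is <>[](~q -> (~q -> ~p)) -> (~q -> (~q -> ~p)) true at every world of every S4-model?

Tableau for the negation ~(<>[](~q -> (~q -> ~p)) -> (~q -> (~q -> ~p))):
1. ~(<>[](~q -> (~q -> ~p)) -> (~q -> (~q -> ~p))), 0
2. <>[](~q -> (~q -> ~p)), 0   [~->-rule on 1]
3. ~(~q -> (~q -> ~p)), 0   [~->-rule on 1]
4. ~q, 0   [~->-rule on 3]
5. ~(~q -> ~p), 0   [~->-rule on 3]
6. p, 0   [~->-rule on 5]
7. [](~q -> (~q -> ~p)), 1   [<>-rule on 2: fresh world 1, 0R1]
8. ~q -> (~q -> ~p), 1   [[]-rule on 7 via 1R1]
9. ~q -> ~p, 1   [->-rule on 8 (branches; this branch)]
10. ~p, 1   [->-rule on 9 (branches; this branch)]
Accessibility: 0R0, 0R1, 1R1
The negation has an open branch (countermodel exists).

No, not valid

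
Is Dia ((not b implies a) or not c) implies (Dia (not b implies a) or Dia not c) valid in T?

Yes, valid

Tableau for the negation not (Dia ((not b implies a) or not c) implies (Dia (not b implies a) or Dia not c)):
1. not (Dia ((not b implies a) or not c) implies (Dia (not b implies a) or Dia not c)), u
2. Dia ((not b implies a) or not c), u
3. not (Dia (not b implies a) or Dia not c), u
4. not Dia (not b implies a), u
5. not Dia not c, u
6. not (not b implies a), u
7. not b, u
8. not a, u
9. c, u
10. (not b implies a) or not c, v
11. not (not b implies a), v
12. not b, v
13. not a, v
14. c, v
15. not b implies a, v
16. a, v
Accessibility: uRu, uRv, vRv
Branch closes: a and not a both at v.
All branches of the negation close; one closing branch shown above.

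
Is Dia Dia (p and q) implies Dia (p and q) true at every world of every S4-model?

Tableau for the negation not (Dia Dia (p and q) implies Dia (p and q)):
1. not (Dia Dia (p and q) implies Dia (p and q)), 0
2. Dia Dia (p and q), 0
3. not Dia (p and q), 0
4. not (p and q), 0
5. not q, 0
6. Dia (p and q), 1
7. not (p and q), 1
8. not q, 1
9. p and q, 2
10. p, 2
11. q, 2
12. not (p and q), 2
13. not q, 2
Accessibility: 0R0, 0R1, 0R2, 1R1, 1R2, 2R2
Branch closes: q and not q both at 2.
Every branch of the negation's tableau closes; the branch above is one of them.

Valid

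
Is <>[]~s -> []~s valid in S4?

Tableau for the negation ~(<>[]~s -> []~s):
1. ~(<>[]~s -> []~s), w0
2. <>[]~s, w0
3. ~[]~s, w0
4. []~s, w1
5. ~s, w1
6. s, w2
Accessibility: w0Rw0, w0Rw1, w0Rw2, w1Rw1, w2Rw2
The negation has an open branch (countermodel exists).

Invalid (countermodel exists)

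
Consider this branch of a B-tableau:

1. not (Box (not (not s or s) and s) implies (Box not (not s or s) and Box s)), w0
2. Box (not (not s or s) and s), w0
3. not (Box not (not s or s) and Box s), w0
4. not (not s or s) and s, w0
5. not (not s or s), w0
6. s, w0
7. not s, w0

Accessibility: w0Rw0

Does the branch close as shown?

Both s and not s appear at w0.

Closed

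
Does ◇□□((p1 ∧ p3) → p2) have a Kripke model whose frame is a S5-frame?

1. ◇□□((p1 ∧ p3) → p2), w0
2. □□((p1 ∧ p3) → p2), w1   [◇-rule on 1: fresh world w1, w0Rw1]
3. □((p1 ∧ p3) → p2), w0   [□-rule on 2 via w1Rw0]
4. □((p1 ∧ p3) → p2), w1   [□-rule on 2 via w1Rw1]
5. (p1 ∧ p3) → p2, w0   [□-rule on 3 via w0Rw0]
6. (p1 ∧ p3) → p2, w1   [□-rule on 3 via w0Rw1]
7. p2, w0   [→-rule on 5 (branches; this branch)]
8. p2, w1   [→-rule on 6 (branches; this branch)]
Accessibility: w0Rw0, w0Rw1, w1Rw0, w1Rw1

Satisfiable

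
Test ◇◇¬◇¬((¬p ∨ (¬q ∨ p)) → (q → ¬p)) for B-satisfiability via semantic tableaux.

Satisfiable (open branch found)

1. ◇◇¬◇¬((¬p ∨ (¬q ∨ p)) → (q → ¬p)), w0
2. ◇¬◇¬((¬p ∨ (¬q ∨ p)) → (q → ¬p)), w1
3. ¬◇¬((¬p ∨ (¬q ∨ p)) → (q → ¬p)), w2
4. (¬p ∨ (¬q ∨ p)) → (q → ¬p), w1
5. (¬p ∨ (¬q ∨ p)) → (q → ¬p), w2
6. q → ¬p, w1
7. q → ¬p, w2
8. ¬p, w1
9. ¬p, w2
Accessibility: w0Rw0, w0Rw1, w1Rw0, w1Rw1, w1Rw2, w2Rw1, w2Rw2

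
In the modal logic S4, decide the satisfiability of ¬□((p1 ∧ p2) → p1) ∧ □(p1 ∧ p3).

1. ¬□((p1 ∧ p2) → p1) ∧ □(p1 ∧ p3), 0
2. ¬□((p1 ∧ p2) → p1), 0
3. □(p1 ∧ p3), 0
4. p1 ∧ p3, 0
5. p1, 0
6. p3, 0
7. ¬((p1 ∧ p2) → p1), 1
8. p1 ∧ p2, 1
9. ¬p1, 1
10. p1, 1
11. p2, 1
Accessibility: 0R0, 0R1, 1R1
Branch closes: p1 and ¬p1 both at 1.
(One branch shown.) All branches close.

Unsatisfiable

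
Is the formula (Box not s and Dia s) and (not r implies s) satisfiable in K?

1. (Box not s and Dia s) and (not r implies s), 0
2. Box not s and Dia s, 0
3. not r implies s, 0
4. Box not s, 0
5. Dia s, 0
6. s, 0
7. s, 1
8. not s, 1
Accessibility: 0R1
Branch closes: s and not s both at 1.
(One branch shown.) All branches close.

Unsatisfiable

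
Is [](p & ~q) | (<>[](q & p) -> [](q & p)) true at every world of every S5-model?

Valid

Tableau for the negation ~([](p & ~q) | (<>[](q & p) -> [](q & p))):
1. ~([](p & ~q) | (<>[](q & p) -> [](q & p))), 0
2. ~[](p & ~q), 0   [~|-rule on 1]
3. ~(<>[](q & p) -> [](q & p)), 0   [~|-rule on 1]
4. <>[](q & p), 0   [~->-rule on 3]
5. ~[](q & p), 0   [~->-rule on 3]
6. ~(p & ~q), 1   [~[]-rule on 2: fresh world 1, 0R1]
7. q, 1   [~&-rule on 6 (branches; this branch)]
8. [](q & p), 2   [<>-rule on 4: fresh world 2, 0R2]
9. q & p, 0   [[]-rule on 8 via 2R0]
10. q, 0   [&-rule on 9]
11. p, 0   [&-rule on 9]
12. q & p, 1   [[]-rule on 8 via 2R1]
13. p, 1   [&-rule on 12]
14. q & p, 2   [[]-rule on 8 via 2R2]
15. q, 2   [&-rule on 14]
16. p, 2   [&-rule on 14]
17. ~(q & p), 3   [~[]-rule on 5: fresh world 3, 0R3]
18. q & p, 3   [[]-rule on 8 via 2R3]
19. q, 3   [&-rule on 18]
20. p, 3   [&-rule on 18]
21. ~p, 3   [~&-rule on 17 (branches; this branch)]
Accessibility: 0R0, 0R1, 0R2, 0R3, 1R0, 1R1, 1R2, 1R3, 2R0, 2R1, 2R2, 2R3, 3R0, 3R1, 3R2, 3R3
Branch closes: p and ~p both at 3.
Every branch of the negation's tableau closes; the branch above is one of them.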